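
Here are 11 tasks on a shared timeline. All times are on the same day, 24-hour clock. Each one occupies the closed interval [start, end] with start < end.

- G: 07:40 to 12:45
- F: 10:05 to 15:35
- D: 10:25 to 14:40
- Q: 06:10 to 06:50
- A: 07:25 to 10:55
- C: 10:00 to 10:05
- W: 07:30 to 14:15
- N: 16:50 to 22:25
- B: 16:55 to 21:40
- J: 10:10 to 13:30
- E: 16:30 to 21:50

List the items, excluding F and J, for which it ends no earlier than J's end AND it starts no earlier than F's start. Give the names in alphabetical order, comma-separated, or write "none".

B, D, E, N

Conditions: its end is no earlier than J's end (X.end >= 13:30) AND its start is no earlier than F's start (X.start >= 10:05).
A: end 10:55 >= 13:30? ✗; start 07:25 >= 10:05? ✗ → no.
B: end 21:40 >= 13:30? ✓; start 16:55 >= 10:05? ✓ → yes.
C: end 10:05 >= 13:30? ✗; start 10:00 >= 10:05? ✗ → no.
D: end 14:40 >= 13:30? ✓; start 10:25 >= 10:05? ✓ → yes.
E: end 21:50 >= 13:30? ✓; start 16:30 >= 10:05? ✓ → yes.
G: end 12:45 >= 13:30? ✗; start 07:40 >= 10:05? ✗ → no.
N: end 22:25 >= 13:30? ✓; start 16:50 >= 10:05? ✓ → yes.
Q: end 06:50 >= 13:30? ✗; start 06:10 >= 10:05? ✗ → no.
W: end 14:15 >= 13:30? ✓; start 07:30 >= 10:05? ✗ → no.
Result: B, D, E, N.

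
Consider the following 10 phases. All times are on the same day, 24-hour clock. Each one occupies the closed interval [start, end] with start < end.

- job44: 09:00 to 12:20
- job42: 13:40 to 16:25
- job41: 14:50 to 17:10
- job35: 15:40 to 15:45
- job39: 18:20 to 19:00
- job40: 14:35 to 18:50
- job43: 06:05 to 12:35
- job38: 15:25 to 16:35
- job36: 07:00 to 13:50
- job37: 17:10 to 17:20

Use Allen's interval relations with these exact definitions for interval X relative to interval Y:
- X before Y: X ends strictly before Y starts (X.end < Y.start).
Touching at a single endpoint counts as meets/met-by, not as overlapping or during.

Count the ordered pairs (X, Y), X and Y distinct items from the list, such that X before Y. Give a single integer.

Checking all 90 ordered pairs for relation 'before'; matching pairs in alphabetical order:
(job35, job37): job35 before job37 ✓
(job35, job39): job35 before job39 ✓
(job36, job35): job36 before job35 ✓
(job36, job37): job36 before job37 ✓
(job36, job38): job36 before job38 ✓
(job36, job39): job36 before job39 ✓
(job36, job40): job36 before job40 ✓
(job36, job41): job36 before job41 ✓
(job37, job39): job37 before job39 ✓
(job38, job37): job38 before job37 ✓
(job38, job39): job38 before job39 ✓
(job41, job39): job41 before job39 ✓
(job42, job37): job42 before job37 ✓
(job42, job39): job42 before job39 ✓
(job43, job35): job43 before job35 ✓
(job43, job37): job43 before job37 ✓
(job43, job38): job43 before job38 ✓
(job43, job39): job43 before job39 ✓
(job43, job40): job43 before job40 ✓
(job43, job41): job43 before job41 ✓
(job43, job42): job43 before job42 ✓
(job44, job35): job44 before job35 ✓
(job44, job37): job44 before job37 ✓
(job44, job38): job44 before job38 ✓
... plus 4 further pairs not listed.
Count: 28.

28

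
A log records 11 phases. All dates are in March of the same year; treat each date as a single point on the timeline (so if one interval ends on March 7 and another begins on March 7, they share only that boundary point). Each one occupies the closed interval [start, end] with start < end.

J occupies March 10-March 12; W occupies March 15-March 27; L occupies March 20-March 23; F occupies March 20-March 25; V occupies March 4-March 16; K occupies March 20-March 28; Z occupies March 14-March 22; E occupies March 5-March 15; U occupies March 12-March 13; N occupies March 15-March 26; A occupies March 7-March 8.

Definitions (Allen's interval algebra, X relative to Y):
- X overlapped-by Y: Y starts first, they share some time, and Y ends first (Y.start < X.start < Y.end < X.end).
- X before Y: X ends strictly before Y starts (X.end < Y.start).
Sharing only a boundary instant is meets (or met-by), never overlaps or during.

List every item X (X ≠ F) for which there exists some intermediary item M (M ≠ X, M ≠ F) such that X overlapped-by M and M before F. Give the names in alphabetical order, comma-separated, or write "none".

Target F = [March 20, March 25].
Intermediaries M with M before F: A, E, J, U, V.
Via A — items with X overlapped-by A: none.
Via E — items with X overlapped-by E: Z.
Via J — items with X overlapped-by J: none.
Via U — items with X overlapped-by U: none.
Via V — items with X overlapped-by V: N, W, Z.
Union: N, W, Z.

N, W, Z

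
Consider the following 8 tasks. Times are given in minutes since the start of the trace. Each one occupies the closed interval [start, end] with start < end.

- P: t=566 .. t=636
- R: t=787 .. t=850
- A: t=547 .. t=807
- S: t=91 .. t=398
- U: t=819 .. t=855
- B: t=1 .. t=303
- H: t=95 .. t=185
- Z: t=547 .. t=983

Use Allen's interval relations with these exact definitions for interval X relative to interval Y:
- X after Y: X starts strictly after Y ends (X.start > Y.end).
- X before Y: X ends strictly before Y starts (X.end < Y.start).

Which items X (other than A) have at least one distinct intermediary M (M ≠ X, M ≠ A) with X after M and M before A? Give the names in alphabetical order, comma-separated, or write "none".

Target A = [t=547, t=807].
Intermediaries M with M before A: B, H, S.
Via B — items with X after B: P, R, U, Z.
Via H — items with X after H: P, R, U, Z.
Via S — items with X after S: P, R, U, Z.
Union: P, R, U, Z.

P, R, U, Z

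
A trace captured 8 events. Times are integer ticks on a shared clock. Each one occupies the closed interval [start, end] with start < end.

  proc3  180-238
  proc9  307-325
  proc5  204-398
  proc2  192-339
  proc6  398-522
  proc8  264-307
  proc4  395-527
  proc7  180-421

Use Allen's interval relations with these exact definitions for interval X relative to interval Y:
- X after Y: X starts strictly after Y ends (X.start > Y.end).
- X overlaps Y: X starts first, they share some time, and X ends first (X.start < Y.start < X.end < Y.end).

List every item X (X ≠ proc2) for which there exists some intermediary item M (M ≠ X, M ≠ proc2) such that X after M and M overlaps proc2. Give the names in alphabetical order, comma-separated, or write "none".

Target proc2 = [192, 339].
Intermediaries M with M overlaps proc2: proc3.
Via proc3 — items with X after proc3: proc4, proc6, proc8, proc9.
Union: proc4, proc6, proc8, proc9.

proc4, proc6, proc8, proc9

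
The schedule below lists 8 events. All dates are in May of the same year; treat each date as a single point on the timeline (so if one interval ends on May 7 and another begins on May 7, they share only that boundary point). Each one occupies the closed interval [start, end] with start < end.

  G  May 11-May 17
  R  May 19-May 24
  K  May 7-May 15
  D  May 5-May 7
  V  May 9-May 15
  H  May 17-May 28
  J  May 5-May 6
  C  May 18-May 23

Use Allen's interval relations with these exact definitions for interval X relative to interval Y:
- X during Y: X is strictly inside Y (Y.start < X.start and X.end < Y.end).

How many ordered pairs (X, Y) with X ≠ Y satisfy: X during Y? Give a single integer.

Checking all 56 ordered pairs for relation 'during'; matching pairs in alphabetical order:
(C, H): C during H ✓
(R, H): R during H ✓
Count: 2.

2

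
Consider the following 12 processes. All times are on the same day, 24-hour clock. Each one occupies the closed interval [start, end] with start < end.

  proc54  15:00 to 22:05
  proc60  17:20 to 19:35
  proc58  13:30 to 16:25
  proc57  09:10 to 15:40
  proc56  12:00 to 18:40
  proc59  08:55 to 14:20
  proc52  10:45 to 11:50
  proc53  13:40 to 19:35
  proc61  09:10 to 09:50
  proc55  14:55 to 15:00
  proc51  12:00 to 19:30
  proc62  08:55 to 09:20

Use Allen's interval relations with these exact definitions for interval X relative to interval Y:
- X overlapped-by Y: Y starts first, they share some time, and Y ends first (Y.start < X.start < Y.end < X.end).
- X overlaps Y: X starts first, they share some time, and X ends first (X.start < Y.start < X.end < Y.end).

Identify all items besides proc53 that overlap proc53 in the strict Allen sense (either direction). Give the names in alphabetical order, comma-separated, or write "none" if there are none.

proc51, proc54, proc56, proc57, proc58, proc59

Target proc53 = [13:40, 19:35].
proc51 [12:00, 19:30] → overlaps → yes.
proc52 [10:45, 11:50] → before → no.
proc54 [15:00, 22:05] → overlapped-by → yes.
proc55 [14:55, 15:00] → during → no.
proc56 [12:00, 18:40] → overlaps → yes.
proc57 [09:10, 15:40] → overlaps → yes.
proc58 [13:30, 16:25] → overlaps → yes.
proc59 [08:55, 14:20] → overlaps → yes.
proc60 [17:20, 19:35] → finishes → no.
proc61 [09:10, 09:50] → before → no.
proc62 [08:55, 09:20] → before → no.
Result: proc51, proc54, proc56, proc57, proc58, proc59.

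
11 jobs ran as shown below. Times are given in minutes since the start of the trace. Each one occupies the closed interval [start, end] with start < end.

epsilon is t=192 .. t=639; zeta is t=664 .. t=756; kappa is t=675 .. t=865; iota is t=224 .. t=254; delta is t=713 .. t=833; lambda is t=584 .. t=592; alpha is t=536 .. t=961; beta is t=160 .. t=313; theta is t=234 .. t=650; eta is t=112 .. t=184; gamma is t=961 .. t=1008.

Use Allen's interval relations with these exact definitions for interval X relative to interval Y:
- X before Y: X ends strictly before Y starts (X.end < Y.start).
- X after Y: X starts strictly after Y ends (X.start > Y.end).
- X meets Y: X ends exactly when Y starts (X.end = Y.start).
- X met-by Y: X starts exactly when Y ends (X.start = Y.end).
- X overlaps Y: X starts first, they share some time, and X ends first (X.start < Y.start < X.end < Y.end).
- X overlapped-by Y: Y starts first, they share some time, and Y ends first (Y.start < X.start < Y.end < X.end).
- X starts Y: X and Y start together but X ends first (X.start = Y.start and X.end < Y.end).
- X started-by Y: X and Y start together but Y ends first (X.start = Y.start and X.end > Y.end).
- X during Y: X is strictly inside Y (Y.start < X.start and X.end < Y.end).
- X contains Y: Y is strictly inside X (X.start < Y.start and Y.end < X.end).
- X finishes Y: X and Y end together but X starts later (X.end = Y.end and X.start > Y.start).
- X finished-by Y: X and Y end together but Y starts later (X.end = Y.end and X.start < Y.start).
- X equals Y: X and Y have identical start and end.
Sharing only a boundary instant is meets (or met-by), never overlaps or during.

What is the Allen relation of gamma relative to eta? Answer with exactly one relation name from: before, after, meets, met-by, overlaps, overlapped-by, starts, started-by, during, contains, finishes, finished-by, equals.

gamma = [t=961, t=1008]; eta = [t=112, t=184].
Compare endpoints: gamma.start > eta.start, gamma.start > eta.end, gamma.end > eta.start, gamma.end > eta.end.
That pattern is 'after'.

after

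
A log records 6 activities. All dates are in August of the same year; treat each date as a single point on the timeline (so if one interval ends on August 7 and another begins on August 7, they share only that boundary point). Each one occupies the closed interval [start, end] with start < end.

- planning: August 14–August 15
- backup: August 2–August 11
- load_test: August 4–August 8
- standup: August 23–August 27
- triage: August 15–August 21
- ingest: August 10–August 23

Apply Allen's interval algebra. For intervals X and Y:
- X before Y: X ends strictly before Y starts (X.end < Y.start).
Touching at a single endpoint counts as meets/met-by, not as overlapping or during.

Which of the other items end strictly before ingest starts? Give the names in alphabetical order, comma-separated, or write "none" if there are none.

load_test

Target ingest = [August 10, August 23].
backup [August 2, August 11] → overlaps → no.
load_test [August 4, August 8] → before → yes.
planning [August 14, August 15] → during → no.
standup [August 23, August 27] → met-by → no.
triage [August 15, August 21] → during → no.
Result: load_test.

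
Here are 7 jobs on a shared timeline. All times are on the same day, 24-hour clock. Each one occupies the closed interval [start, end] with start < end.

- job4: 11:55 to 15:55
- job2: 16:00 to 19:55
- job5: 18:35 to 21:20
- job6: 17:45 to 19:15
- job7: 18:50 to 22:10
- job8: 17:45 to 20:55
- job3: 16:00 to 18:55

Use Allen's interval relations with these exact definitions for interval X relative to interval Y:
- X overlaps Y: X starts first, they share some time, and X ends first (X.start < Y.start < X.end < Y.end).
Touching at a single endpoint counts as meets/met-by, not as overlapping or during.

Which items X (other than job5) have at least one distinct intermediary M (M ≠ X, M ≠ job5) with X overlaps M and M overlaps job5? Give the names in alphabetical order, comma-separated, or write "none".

Target job5 = [18:35, 21:20].
Intermediaries M with M overlaps job5: job2, job3, job6, job8.
Via job2 — items with X overlaps job2: none.
Via job3 — items with X overlaps job3: none.
Via job6 — items with X overlaps job6: job3.
Via job8 — items with X overlaps job8: job2, job3.
Union: job2, job3.

job2, job3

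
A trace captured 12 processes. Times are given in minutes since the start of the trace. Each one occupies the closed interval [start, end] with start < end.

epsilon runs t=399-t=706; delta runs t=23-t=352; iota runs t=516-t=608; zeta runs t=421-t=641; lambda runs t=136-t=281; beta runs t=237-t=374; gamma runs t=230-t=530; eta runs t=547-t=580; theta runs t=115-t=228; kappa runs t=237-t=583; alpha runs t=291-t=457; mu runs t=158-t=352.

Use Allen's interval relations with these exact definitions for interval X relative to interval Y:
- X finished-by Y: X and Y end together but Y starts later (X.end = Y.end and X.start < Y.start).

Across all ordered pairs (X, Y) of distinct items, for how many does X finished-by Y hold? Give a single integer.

1

Checking all 132 ordered pairs for relation 'finished-by'; matching pairs in alphabetical order:
(delta, mu): delta finished-by mu ✓
Count: 1.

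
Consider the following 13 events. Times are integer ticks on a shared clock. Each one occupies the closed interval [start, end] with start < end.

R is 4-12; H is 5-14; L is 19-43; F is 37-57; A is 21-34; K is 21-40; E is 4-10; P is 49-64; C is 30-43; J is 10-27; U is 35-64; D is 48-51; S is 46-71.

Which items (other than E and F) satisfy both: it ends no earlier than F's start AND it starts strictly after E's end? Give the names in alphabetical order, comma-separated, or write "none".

C, D, K, L, P, S, U

Conditions: its end is no earlier than F's start (X.end >= 37) AND its start is strictly after E's end (X.start > 10).
A: end 34 >= 37? ✗; start 21 > 10? ✓ → no.
C: end 43 >= 37? ✓; start 30 > 10? ✓ → yes.
D: end 51 >= 37? ✓; start 48 > 10? ✓ → yes.
H: end 14 >= 37? ✗; start 5 > 10? ✗ → no.
J: end 27 >= 37? ✗; start 10 > 10? ✗ → no.
K: end 40 >= 37? ✓; start 21 > 10? ✓ → yes.
L: end 43 >= 37? ✓; start 19 > 10? ✓ → yes.
P: end 64 >= 37? ✓; start 49 > 10? ✓ → yes.
R: end 12 >= 37? ✗; start 4 > 10? ✗ → no.
S: end 71 >= 37? ✓; start 46 > 10? ✓ → yes.
U: end 64 >= 37? ✓; start 35 > 10? ✓ → yes.
Result: C, D, K, L, P, S, U.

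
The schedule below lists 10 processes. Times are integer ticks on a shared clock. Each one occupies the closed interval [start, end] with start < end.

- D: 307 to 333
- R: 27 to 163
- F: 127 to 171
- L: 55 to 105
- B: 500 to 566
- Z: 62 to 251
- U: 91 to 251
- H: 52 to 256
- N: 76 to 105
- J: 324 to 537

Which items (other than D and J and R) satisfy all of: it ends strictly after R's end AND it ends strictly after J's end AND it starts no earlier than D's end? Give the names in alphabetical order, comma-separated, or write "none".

B

Conditions: its end is strictly after R's end (X.end > 163) AND its end is strictly after J's end (X.end > 537) AND its start is no earlier than D's end (X.start >= 333).
B: end 566 > 163? ✓; end 566 > 537? ✓; start 500 >= 333? ✓ → yes.
F: end 171 > 163? ✓; end 171 > 537? ✗; start 127 >= 333? ✗ → no.
H: end 256 > 163? ✓; end 256 > 537? ✗; start 52 >= 333? ✗ → no.
L: end 105 > 163? ✗; end 105 > 537? ✗; start 55 >= 333? ✗ → no.
N: end 105 > 163? ✗; end 105 > 537? ✗; start 76 >= 333? ✗ → no.
U: end 251 > 163? ✓; end 251 > 537? ✗; start 91 >= 333? ✗ → no.
Z: end 251 > 163? ✓; end 251 > 537? ✗; start 62 >= 333? ✗ → no.
Result: B.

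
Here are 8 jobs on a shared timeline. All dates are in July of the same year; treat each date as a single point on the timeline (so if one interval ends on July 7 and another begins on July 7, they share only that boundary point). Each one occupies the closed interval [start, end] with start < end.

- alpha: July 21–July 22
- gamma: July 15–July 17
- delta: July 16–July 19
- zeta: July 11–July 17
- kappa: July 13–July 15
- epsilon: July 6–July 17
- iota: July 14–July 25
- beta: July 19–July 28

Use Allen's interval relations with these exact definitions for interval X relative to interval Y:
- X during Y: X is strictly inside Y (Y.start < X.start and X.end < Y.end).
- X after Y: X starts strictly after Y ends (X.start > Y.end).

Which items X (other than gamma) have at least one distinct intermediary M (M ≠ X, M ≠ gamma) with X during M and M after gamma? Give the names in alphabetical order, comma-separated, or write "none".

Target gamma = [July 15, July 17].
Intermediaries M with M after gamma: alpha, beta.
Via alpha — items with X during alpha: none.
Via beta — items with X during beta: alpha.
Union: alpha.

alpha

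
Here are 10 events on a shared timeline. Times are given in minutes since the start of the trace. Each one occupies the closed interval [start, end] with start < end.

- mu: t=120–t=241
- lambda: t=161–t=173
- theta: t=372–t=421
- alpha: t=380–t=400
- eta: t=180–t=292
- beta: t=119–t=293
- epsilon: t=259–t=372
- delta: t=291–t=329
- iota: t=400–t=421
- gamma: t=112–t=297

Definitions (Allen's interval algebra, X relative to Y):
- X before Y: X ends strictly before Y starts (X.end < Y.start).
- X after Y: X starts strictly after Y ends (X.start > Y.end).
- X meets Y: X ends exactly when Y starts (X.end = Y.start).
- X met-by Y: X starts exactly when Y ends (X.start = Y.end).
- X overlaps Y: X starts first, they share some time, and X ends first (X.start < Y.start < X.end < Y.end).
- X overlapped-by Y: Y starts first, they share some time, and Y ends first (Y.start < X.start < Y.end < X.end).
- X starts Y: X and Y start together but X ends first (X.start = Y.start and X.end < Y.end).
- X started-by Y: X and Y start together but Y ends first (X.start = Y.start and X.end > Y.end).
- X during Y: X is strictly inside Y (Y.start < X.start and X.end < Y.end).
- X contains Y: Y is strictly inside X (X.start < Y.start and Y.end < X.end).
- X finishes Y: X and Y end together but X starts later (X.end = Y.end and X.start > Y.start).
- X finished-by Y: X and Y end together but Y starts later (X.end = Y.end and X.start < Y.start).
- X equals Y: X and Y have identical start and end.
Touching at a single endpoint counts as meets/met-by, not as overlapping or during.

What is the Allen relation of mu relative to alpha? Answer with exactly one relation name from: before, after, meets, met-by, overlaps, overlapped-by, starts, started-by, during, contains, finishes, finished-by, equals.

before

mu = [t=120, t=241]; alpha = [t=380, t=400].
Compare endpoints: mu.start < alpha.start, mu.start < alpha.end, mu.end < alpha.start, mu.end < alpha.end.
That pattern is 'before'.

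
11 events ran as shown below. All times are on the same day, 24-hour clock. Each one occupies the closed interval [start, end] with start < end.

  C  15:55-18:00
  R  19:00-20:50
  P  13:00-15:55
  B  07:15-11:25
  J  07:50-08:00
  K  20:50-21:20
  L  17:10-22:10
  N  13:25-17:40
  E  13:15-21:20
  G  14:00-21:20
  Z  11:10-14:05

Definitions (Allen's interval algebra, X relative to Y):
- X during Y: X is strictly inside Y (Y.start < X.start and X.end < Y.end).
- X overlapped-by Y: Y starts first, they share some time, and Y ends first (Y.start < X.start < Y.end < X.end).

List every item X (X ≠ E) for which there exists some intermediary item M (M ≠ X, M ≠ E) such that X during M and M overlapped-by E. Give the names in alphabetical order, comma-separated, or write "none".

K, R

Target E = [13:15, 21:20].
Intermediaries M with M overlapped-by E: L.
Via L — items with X during L: K, R.
Union: K, R.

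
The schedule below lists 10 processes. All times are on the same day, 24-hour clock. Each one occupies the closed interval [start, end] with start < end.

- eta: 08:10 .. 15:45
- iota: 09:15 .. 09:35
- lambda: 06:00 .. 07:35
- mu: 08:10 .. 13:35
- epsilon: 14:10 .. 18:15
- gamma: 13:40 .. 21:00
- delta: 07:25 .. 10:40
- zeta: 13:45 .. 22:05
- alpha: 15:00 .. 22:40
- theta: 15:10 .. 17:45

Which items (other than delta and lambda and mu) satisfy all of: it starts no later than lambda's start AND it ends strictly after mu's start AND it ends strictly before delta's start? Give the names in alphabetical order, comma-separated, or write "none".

Conditions: its start is no later than lambda's start (X.start <= 06:00) AND its end is strictly after mu's start (X.end > 08:10) AND its end is strictly before delta's start (X.end < 07:25).
alpha: start 15:00 <= 06:00? ✗; end 22:40 > 08:10? ✓; end 22:40 < 07:25? ✗ → no.
epsilon: start 14:10 <= 06:00? ✗; end 18:15 > 08:10? ✓; end 18:15 < 07:25? ✗ → no.
eta: start 08:10 <= 06:00? ✗; end 15:45 > 08:10? ✓; end 15:45 < 07:25? ✗ → no.
gamma: start 13:40 <= 06:00? ✗; end 21:00 > 08:10? ✓; end 21:00 < 07:25? ✗ → no.
iota: start 09:15 <= 06:00? ✗; end 09:35 > 08:10? ✓; end 09:35 < 07:25? ✗ → no.
theta: start 15:10 <= 06:00? ✗; end 17:45 > 08:10? ✓; end 17:45 < 07:25? ✗ → no.
zeta: start 13:45 <= 06:00? ✗; end 22:05 > 08:10? ✓; end 22:05 < 07:25? ✗ → no.
Result: none.

none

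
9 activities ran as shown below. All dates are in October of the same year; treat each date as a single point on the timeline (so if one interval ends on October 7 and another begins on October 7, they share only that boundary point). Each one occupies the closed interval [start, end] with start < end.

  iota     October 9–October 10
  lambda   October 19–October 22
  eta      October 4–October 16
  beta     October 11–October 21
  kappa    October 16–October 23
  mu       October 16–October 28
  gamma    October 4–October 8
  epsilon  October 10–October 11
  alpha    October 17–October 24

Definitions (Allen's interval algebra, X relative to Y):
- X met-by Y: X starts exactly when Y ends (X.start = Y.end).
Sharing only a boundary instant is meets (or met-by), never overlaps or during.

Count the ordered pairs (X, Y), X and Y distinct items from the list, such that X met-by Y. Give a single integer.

4

Checking all 72 ordered pairs for relation 'met-by'; matching pairs in alphabetical order:
(beta, epsilon): beta met-by epsilon ✓
(epsilon, iota): epsilon met-by iota ✓
(kappa, eta): kappa met-by eta ✓
(mu, eta): mu met-by eta ✓
Count: 4.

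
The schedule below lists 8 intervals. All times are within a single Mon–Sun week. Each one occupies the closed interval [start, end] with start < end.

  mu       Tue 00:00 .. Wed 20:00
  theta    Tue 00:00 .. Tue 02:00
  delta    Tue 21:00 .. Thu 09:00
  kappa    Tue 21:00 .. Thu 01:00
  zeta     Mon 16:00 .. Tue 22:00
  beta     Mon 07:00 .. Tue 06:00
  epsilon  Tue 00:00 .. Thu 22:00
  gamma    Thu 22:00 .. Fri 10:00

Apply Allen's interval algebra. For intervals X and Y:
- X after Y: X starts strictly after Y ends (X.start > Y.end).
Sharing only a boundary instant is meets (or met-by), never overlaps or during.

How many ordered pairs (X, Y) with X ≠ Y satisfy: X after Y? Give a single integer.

Checking all 56 ordered pairs for relation 'after'; matching pairs in alphabetical order:
(delta, beta): delta after beta ✓
(delta, theta): delta after theta ✓
(gamma, beta): gamma after beta ✓
(gamma, delta): gamma after delta ✓
(gamma, kappa): gamma after kappa ✓
(gamma, mu): gamma after mu ✓
(gamma, theta): gamma after theta ✓
(gamma, zeta): gamma after zeta ✓
(kappa, beta): kappa after beta ✓
(kappa, theta): kappa after theta ✓
Count: 10.

10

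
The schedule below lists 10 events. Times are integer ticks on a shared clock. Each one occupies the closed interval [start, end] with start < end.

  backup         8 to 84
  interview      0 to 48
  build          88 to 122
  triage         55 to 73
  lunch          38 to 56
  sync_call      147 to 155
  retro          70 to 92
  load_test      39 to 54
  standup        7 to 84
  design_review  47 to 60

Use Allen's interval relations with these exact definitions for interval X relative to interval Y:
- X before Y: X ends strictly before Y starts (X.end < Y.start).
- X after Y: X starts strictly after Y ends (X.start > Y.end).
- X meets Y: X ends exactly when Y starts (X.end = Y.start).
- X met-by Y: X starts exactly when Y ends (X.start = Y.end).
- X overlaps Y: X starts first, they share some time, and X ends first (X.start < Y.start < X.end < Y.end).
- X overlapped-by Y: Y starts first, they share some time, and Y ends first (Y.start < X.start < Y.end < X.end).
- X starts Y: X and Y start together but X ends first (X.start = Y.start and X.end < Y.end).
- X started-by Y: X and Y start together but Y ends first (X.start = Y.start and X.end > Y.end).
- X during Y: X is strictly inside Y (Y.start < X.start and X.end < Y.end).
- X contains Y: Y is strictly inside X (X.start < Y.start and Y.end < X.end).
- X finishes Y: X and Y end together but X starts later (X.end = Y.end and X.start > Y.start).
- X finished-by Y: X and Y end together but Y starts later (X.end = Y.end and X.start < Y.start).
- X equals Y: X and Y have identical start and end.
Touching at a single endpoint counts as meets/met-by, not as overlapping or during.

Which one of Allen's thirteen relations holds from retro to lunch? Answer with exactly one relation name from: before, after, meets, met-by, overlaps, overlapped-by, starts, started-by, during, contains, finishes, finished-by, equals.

retro = [70, 92]; lunch = [38, 56].
Compare endpoints: retro.start > lunch.start, retro.start > lunch.end, retro.end > lunch.start, retro.end > lunch.end.
That pattern is 'after'.

after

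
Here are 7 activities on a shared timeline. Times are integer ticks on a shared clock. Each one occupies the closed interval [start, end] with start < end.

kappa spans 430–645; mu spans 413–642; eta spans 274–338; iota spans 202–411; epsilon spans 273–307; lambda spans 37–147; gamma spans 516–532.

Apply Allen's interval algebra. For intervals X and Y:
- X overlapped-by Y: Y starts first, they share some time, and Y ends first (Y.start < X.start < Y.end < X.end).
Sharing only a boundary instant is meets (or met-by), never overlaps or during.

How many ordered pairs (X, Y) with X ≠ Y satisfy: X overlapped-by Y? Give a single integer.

Checking all 42 ordered pairs for relation 'overlapped-by'; matching pairs in alphabetical order:
(eta, epsilon): eta overlapped-by epsilon ✓
(kappa, mu): kappa overlapped-by mu ✓
Count: 2.

2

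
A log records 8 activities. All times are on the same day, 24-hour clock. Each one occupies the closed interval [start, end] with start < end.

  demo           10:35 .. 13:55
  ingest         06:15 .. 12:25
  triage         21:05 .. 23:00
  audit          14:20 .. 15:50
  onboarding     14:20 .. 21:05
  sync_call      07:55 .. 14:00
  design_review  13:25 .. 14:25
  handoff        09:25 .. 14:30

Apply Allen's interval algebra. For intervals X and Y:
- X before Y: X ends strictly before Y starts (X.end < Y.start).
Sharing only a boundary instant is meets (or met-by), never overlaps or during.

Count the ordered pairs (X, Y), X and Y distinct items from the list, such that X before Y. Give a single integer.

Checking all 56 ordered pairs for relation 'before'; matching pairs in alphabetical order:
(audit, triage): audit before triage ✓
(demo, audit): demo before audit ✓
(demo, onboarding): demo before onboarding ✓
(demo, triage): demo before triage ✓
(design_review, triage): design_review before triage ✓
(handoff, triage): handoff before triage ✓
(ingest, audit): ingest before audit ✓
(ingest, design_review): ingest before design_review ✓
(ingest, onboarding): ingest before onboarding ✓
(ingest, triage): ingest before triage ✓
(sync_call, audit): sync_call before audit ✓
(sync_call, onboarding): sync_call before onboarding ✓
(sync_call, triage): sync_call before triage ✓
Count: 13.

13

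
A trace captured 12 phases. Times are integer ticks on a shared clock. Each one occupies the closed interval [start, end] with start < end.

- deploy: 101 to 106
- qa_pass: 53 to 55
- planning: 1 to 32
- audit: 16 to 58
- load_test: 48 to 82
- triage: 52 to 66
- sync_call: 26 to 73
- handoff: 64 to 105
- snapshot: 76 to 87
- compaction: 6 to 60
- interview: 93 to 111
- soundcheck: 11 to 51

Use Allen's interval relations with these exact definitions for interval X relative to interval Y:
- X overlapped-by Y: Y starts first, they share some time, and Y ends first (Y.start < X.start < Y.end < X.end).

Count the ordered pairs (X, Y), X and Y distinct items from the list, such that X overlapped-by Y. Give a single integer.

Checking all 132 ordered pairs for relation 'overlapped-by'; matching pairs in alphabetical order:
(audit, planning): audit overlapped-by planning ✓
(audit, soundcheck): audit overlapped-by soundcheck ✓
(compaction, planning): compaction overlapped-by planning ✓
(deploy, handoff): deploy overlapped-by handoff ✓
(handoff, load_test): handoff overlapped-by load_test ✓
(handoff, sync_call): handoff overlapped-by sync_call ✓
(handoff, triage): handoff overlapped-by triage ✓
(interview, handoff): interview overlapped-by handoff ✓
(load_test, audit): load_test overlapped-by audit ✓
(load_test, compaction): load_test overlapped-by compaction ✓
(load_test, soundcheck): load_test overlapped-by soundcheck ✓
(load_test, sync_call): load_test overlapped-by sync_call ✓
(snapshot, load_test): snapshot overlapped-by load_test ✓
(soundcheck, planning): soundcheck overlapped-by planning ✓
(sync_call, audit): sync_call overlapped-by audit ✓
(sync_call, compaction): sync_call overlapped-by compaction ✓
(sync_call, planning): sync_call overlapped-by planning ✓
(sync_call, soundcheck): sync_call overlapped-by soundcheck ✓
(triage, audit): triage overlapped-by audit ✓
(triage, compaction): triage overlapped-by compaction ✓
Count: 20.

20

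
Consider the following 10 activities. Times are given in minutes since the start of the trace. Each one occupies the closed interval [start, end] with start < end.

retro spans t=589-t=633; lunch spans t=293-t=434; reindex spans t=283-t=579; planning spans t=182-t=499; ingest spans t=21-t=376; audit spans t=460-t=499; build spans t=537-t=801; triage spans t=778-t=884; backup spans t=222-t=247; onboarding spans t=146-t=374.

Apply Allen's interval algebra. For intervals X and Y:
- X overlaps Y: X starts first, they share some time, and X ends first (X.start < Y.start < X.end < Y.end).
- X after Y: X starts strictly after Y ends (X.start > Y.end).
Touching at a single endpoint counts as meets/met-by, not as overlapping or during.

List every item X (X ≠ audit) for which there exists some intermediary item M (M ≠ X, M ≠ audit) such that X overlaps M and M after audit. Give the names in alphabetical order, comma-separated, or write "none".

Target audit = [t=460, t=499].
Intermediaries M with M after audit: build, retro, triage.
Via build — items with X overlaps build: reindex.
Via retro — items with X overlaps retro: none.
Via triage — items with X overlaps triage: build.
Union: build, reindex.

build, reindex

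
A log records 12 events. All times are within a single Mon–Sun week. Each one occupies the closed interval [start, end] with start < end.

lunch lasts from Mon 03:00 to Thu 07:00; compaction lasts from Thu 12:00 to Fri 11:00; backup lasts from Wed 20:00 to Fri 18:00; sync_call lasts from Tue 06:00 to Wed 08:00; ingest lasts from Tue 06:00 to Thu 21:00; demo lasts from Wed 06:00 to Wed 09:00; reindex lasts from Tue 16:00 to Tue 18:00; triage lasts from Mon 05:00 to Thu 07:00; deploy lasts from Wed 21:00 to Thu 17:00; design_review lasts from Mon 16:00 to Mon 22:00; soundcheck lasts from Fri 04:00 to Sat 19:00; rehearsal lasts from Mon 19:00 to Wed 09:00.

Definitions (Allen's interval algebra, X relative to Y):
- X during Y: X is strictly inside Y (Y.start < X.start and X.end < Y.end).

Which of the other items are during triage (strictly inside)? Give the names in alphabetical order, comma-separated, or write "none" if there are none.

demo, design_review, rehearsal, reindex, sync_call

Target triage = [Mon 05:00, Thu 07:00].
backup [Wed 20:00, Fri 18:00] → overlapped-by → no.
compaction [Thu 12:00, Fri 11:00] → after → no.
demo [Wed 06:00, Wed 09:00] → during → yes.
deploy [Wed 21:00, Thu 17:00] → overlapped-by → no.
design_review [Mon 16:00, Mon 22:00] → during → yes.
ingest [Tue 06:00, Thu 21:00] → overlapped-by → no.
lunch [Mon 03:00, Thu 07:00] → finished-by → no.
rehearsal [Mon 19:00, Wed 09:00] → during → yes.
reindex [Tue 16:00, Tue 18:00] → during → yes.
soundcheck [Fri 04:00, Sat 19:00] → after → no.
sync_call [Tue 06:00, Wed 08:00] → during → yes.
Result: demo, design_review, rehearsal, reindex, sync_call.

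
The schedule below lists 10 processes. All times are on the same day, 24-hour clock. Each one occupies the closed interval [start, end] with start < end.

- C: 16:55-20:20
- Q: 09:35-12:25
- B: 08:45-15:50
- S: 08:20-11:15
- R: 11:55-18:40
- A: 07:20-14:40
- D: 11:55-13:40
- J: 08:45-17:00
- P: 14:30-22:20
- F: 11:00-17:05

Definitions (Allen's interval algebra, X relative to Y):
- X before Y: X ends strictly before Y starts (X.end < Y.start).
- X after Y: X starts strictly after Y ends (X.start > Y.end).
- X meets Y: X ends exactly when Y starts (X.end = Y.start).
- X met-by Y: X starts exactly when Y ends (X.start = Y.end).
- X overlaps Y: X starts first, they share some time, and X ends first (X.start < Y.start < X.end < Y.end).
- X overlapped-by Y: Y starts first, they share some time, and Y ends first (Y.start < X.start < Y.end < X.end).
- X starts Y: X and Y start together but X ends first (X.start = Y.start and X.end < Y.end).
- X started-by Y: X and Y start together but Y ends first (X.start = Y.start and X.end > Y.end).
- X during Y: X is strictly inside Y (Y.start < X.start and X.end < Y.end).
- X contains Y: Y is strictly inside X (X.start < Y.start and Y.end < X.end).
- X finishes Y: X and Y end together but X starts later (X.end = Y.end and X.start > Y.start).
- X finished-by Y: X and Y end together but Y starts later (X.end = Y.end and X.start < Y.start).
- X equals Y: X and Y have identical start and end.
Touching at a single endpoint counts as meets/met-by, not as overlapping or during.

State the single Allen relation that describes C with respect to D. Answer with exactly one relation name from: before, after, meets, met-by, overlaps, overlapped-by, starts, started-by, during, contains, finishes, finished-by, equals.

after

C = [16:55, 20:20]; D = [11:55, 13:40].
Compare endpoints: C.start > D.start, C.start > D.end, C.end > D.start, C.end > D.end.
That pattern is 'after'.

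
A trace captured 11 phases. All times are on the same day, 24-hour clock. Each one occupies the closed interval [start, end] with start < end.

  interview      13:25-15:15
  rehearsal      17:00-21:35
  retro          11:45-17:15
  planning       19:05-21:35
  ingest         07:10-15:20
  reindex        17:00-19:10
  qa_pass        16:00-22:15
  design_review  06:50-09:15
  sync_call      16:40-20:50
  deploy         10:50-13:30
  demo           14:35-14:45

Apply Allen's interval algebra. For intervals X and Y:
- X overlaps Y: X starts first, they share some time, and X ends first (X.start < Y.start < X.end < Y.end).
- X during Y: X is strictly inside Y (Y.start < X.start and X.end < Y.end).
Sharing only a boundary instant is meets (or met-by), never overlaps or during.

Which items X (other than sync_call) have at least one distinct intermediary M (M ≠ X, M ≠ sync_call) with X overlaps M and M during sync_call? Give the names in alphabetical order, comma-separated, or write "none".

retro

Target sync_call = [16:40, 20:50].
Intermediaries M with M during sync_call: reindex.
Via reindex — items with X overlaps reindex: retro.
Union: retro.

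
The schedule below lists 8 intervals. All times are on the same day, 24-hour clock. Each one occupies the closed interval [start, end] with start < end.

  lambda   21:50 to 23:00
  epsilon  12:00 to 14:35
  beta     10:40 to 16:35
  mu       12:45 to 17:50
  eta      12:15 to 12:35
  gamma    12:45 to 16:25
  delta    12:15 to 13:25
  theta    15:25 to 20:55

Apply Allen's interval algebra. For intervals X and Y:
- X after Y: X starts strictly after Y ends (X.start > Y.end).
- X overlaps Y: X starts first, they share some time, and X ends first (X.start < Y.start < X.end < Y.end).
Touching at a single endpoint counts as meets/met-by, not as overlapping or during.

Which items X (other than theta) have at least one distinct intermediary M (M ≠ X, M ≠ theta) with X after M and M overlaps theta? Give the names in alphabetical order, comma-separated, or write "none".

lambda

Target theta = [15:25, 20:55].
Intermediaries M with M overlaps theta: beta, gamma, mu.
Via beta — items with X after beta: lambda.
Via gamma — items with X after gamma: lambda.
Via mu — items with X after mu: lambda.
Union: lambda.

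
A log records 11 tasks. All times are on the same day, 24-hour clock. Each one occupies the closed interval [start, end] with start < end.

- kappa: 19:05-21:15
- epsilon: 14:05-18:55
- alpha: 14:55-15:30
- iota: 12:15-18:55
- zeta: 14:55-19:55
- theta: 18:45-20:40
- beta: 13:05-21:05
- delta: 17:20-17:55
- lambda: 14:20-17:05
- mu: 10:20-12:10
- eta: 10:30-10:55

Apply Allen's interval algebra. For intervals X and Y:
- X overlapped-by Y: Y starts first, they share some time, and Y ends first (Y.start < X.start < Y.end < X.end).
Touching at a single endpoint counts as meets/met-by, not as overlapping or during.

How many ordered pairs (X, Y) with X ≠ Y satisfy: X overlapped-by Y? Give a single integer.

Checking all 110 ordered pairs for relation 'overlapped-by'; matching pairs in alphabetical order:
(beta, iota): beta overlapped-by iota ✓
(kappa, beta): kappa overlapped-by beta ✓
(kappa, theta): kappa overlapped-by theta ✓
(kappa, zeta): kappa overlapped-by zeta ✓
(theta, epsilon): theta overlapped-by epsilon ✓
(theta, iota): theta overlapped-by iota ✓
(theta, zeta): theta overlapped-by zeta ✓
(zeta, epsilon): zeta overlapped-by epsilon ✓
(zeta, iota): zeta overlapped-by iota ✓
(zeta, lambda): zeta overlapped-by lambda ✓
Count: 10.

10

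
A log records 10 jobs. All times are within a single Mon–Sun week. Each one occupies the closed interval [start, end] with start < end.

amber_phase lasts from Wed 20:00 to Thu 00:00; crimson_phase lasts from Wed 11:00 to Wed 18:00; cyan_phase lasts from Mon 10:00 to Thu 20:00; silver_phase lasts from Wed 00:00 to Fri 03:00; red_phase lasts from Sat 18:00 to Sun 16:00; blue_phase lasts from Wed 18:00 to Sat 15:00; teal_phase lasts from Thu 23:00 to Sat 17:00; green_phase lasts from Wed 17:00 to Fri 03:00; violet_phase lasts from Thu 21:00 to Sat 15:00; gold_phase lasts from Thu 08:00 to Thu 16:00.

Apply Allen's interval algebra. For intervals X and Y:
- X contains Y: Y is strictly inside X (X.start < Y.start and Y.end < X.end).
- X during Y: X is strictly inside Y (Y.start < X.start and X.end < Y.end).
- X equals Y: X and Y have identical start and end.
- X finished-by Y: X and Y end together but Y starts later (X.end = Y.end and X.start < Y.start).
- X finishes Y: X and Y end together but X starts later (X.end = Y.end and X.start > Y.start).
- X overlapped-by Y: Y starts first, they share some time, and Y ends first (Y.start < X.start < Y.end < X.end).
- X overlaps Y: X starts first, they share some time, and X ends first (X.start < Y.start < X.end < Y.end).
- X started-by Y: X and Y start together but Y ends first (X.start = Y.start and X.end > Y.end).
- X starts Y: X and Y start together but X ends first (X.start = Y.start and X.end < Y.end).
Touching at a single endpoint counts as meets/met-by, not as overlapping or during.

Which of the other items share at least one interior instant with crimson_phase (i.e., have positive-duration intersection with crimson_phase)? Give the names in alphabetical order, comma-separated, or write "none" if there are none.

Target crimson_phase = [Wed 11:00, Wed 18:00].
amber_phase [Wed 20:00, Thu 00:00] → after → no.
blue_phase [Wed 18:00, Sat 15:00] → met-by → no.
cyan_phase [Mon 10:00, Thu 20:00] → contains → yes.
gold_phase [Thu 08:00, Thu 16:00] → after → no.
green_phase [Wed 17:00, Fri 03:00] → overlapped-by → yes.
red_phase [Sat 18:00, Sun 16:00] → after → no.
silver_phase [Wed 00:00, Fri 03:00] → contains → yes.
teal_phase [Thu 23:00, Sat 17:00] → after → no.
violet_phase [Thu 21:00, Sat 15:00] → after → no.
Result: cyan_phase, green_phase, silver_phase.

cyan_phase, green_phase, silver_phase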